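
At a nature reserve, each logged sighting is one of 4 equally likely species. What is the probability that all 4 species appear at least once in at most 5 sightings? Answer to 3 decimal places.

By inclusion–exclusion over which species are missing,
P(all seen) = Σ_{j=0}^{4} (-1)^j C(4,j)((4-j)/4)^5
= 1.0000 - 0.9492 + 0.1875 - 0.0039 + 0.0000
= 0.2344.

0.234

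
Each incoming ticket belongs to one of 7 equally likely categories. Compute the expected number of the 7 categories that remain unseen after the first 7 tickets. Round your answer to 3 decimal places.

For each category, P(unseen after 7) = (6/7)^7 = 0.3399.
By linearity of expectation, E[unseen] = 7·(6/7)^7 = 2.3794.

2.379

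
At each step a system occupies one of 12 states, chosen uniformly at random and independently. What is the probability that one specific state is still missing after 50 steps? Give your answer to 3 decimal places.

Each step misses the fixed state with probability (12-1)/12 = 11/12, independently.
P(still missing after 50) = (11/12)^50 = 0.0129.

0.013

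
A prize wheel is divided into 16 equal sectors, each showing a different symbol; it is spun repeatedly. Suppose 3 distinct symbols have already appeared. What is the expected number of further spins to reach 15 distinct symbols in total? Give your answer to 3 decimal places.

34.882

With k distinct symbols already seen, the next new one takes an expected 16/(16-k) spins.
Sum over k = 3,...,14: E = 16/13 + 16/12 + 16/11 + ... + 16/3 + 16/2 = 34.8821.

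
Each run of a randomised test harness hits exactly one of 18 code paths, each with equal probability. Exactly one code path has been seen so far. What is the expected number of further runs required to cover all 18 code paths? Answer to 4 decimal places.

From k distinct to k+1 distinct takes on average 18/(18-k) runs.
Sum over k = 1,...,17: E = 18/17 + 18/16 + 18/15 + ... + 18/2 + 18/1 = 61.91195.

61.9119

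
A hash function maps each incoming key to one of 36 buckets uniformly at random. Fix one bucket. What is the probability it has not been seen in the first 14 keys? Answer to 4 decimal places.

Each key misses the fixed bucket with probability (36-1)/36 = 35/36, independently.
P(still missing after 14) = (35/36)^14 = 0.67409.

0.6741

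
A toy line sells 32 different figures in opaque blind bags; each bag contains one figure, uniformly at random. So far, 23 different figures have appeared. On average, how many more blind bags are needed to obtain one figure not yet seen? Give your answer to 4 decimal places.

The number of blind bags until the next new figure is geometric with success probability 9/32, so its mean is 32/9.
E = 32/9 = 3.55556.

3.5556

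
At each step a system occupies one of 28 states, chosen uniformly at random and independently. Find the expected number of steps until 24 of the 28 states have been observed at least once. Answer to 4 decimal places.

51.6275

With k distinct states already seen, the next new one arrives after an expected 28/(28-k) steps.
Sum over k = 0,...,23: E = 28/28 + 28/27 + 28/26 + ... + 28/6 + 28/5 = 51.62746.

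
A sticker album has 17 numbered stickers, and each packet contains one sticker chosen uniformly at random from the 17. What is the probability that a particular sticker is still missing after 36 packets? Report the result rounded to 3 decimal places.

0.113

On each packet the fixed sticker fails to appear with probability 16/17.
P(still missing after 36) = (16/17)^36 = 0.1128.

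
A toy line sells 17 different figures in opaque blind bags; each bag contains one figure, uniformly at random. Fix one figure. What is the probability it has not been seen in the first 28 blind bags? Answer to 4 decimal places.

0.1831

On each blind bag the fixed figure fails to appear with probability 16/17.
P(still missing after 28) = (16/17)^28 = 0.18314.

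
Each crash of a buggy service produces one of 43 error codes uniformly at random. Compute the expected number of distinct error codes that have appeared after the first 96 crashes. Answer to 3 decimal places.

For each error code, P(seen in 96 crashes) = 1 - (42/43)^96 = 0.8955.
By linearity of expectation, E[distinct seen] = 43·(1 - (42/43)^96) = 38.5081.

38.508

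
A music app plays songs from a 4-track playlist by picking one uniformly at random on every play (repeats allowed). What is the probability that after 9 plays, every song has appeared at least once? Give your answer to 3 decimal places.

0.711

Let A_i be the event that song i is missing after 9 plays. By inclusion–exclusion on the A_i,
P(all seen) = Σ_{j=0}^{4} (-1)^j C(4,j)((4-j)/4)^9
= 1.0000 - 0.3003 + 0.0117 - 0.0000 + 0.0000
= 0.7114.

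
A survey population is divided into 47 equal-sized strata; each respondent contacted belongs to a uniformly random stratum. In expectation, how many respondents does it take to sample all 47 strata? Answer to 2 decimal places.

208.58

The wait to go from k to k+1 distinct strata is geometric with mean 47/(47-k).
E[T] = 47/47 + 47/46 + 47/45 + ... + 47/2 + 47/1 = 47·H_{47}.
H_{47} = 4.438, so E[T] = 208.584.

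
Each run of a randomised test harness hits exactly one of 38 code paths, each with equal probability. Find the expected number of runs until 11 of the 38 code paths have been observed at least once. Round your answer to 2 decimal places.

12.78

With k distinct code paths already seen, the next new one arrives after an expected 38/(38-k) runs.
Sum over k = 0,...,10: E = 38/38 + 38/37 + 38/36 + ... + 38/29 + 38/28 = 12.785.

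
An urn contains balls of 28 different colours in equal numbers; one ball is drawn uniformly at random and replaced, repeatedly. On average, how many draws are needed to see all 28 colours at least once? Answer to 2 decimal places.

After k distinct colours have appeared, the next draw gives a new one with probability (28-k)/28, so the expected wait for the (k+1)-th is 28/(28-k).
E[T] = 28/28 + 28/27 + 28/26 + ... + 28/2 + 28/1 = 28·H_{28}.
H_{28} = 3.927, so E[T] = 109.961.

109.96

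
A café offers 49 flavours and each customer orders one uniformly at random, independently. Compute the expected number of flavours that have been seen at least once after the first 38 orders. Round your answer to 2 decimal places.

26.62

For each flavour, P(seen in 38 orders) = 1 - (48/49)^38 = 0.543.
By linearity of expectation, E[distinct seen] = 49·(1 - (48/49)^38) = 26.617.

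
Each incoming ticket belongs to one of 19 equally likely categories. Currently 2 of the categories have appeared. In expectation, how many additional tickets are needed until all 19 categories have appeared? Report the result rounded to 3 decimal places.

From k distinct to k+1 distinct takes on average 19/(19-k) tickets.
Sum over k = 2,...,18: E = 19/17 + 19/16 + 19/15 + ... + 19/2 + 19/1 = 65.3515.

65.351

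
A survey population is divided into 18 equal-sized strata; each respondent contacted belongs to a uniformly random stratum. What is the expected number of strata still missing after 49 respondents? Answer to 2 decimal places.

For each stratum, P(unseen after 49) = (17/18)^49 = 0.061.
By linearity of expectation, E[unseen] = 18·(17/18)^49 = 1.094.

1.09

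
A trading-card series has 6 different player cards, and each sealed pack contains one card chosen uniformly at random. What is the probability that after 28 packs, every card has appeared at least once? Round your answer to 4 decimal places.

Let A_i be the event that card i is missing after 28 packs. By inclusion–exclusion on the A_i,
P(all seen) = Σ_{j=0}^{6} (-1)^j C(6,j)((6-j)/6)^28
= 1.00000 - 0.03640 + 0.00018 - 0.00000 + 0.00000 - 0.00000 + 0.00000
= 0.96378.

0.9638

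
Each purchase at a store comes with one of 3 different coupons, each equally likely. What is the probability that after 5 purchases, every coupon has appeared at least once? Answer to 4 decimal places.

0.6173

By inclusion–exclusion over which coupons are missing,
P(all seen) = Σ_{j=0}^{3} (-1)^j C(3,j)((3-j)/3)^5
= 1.00000 - 0.39506 + 0.01235 - 0.00000
= 0.61728.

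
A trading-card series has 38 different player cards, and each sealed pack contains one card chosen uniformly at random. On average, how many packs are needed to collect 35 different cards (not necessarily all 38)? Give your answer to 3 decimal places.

90.994

With k distinct cards already seen, the next new one arrives after an expected 38/(38-k) packs.
Sum over k = 0,...,34: E = 38/38 + 38/37 + 38/36 + ... + 38/5 + 38/4 = 90.9936.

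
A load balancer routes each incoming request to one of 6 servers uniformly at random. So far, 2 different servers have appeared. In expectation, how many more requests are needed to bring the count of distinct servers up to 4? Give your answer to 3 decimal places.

3.500

The wait to go from k to k+1 distinct servers is geometric with mean 6/(6-k).
Sum over k = 2,...,3: E = 6/4 + 6/3 = 3.5000.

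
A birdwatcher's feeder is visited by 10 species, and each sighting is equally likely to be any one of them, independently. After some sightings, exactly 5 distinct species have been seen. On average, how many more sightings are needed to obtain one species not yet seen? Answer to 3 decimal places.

2.000

Each sighting yields a new species with probability (10-5)/10 = 5/10, so the wait is geometric with mean 10/5.
E = 10/5 = 2.0000.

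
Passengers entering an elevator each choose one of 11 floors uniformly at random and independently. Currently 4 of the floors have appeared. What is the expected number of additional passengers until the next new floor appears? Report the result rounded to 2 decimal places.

1.57

Each passenger yields a new floor with probability (11-4)/11 = 7/11, so the wait is geometric with mean 11/7.
E = 11/7 = 1.571.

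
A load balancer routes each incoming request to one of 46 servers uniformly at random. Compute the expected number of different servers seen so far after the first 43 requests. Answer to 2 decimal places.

28.12

For each server, P(seen in 43 requests) = 1 - (45/46)^43 = 0.611.
By linearity of expectation, E[distinct seen] = 46·(1 - (45/46)^43) = 28.122.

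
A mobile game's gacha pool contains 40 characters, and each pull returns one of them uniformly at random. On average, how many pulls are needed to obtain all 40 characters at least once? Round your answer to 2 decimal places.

The wait to go from k to k+1 distinct characters is geometric with mean 40/(40-k).
E[T] = 40/40 + 40/39 + 40/38 + ... + 40/2 + 40/1 = 40·H_{40}.
H_{40} = 4.279, so E[T] = 171.142.

171.14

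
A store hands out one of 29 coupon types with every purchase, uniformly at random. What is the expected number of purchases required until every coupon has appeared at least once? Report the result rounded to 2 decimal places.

After k distinct coupons have appeared, the next purchase gives a new one with probability (29-k)/29, so the expected wait for the (k+1)-th is 29/(29-k).
E[T] = 29/29 + 29/28 + 29/27 + ... + 29/2 + 29/1 = 29·H_{29}.
H_{29} = 3.962, so E[T] = 114.888.

114.89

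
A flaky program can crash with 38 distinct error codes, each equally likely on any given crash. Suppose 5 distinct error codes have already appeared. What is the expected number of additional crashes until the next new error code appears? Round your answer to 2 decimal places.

Each crash yields a new error code with probability (38-5)/38 = 33/38, so the wait is geometric with mean 38/33.
E = 38/33 = 1.152.

1.15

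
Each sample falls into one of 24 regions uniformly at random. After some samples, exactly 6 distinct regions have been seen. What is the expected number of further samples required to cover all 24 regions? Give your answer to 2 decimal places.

From k distinct to k+1 distinct takes on average 24/(24-k) samples.
Sum over k = 6,...,23: E = 24/18 + 24/17 + 24/16 + ... + 24/2 + 24/1 = 83.883.

83.88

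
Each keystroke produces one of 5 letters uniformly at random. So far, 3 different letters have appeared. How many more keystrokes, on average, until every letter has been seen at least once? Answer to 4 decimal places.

From k distinct to k+1 distinct takes on average 5/(5-k) keystrokes.
Sum over k = 3,...,4: E = 5/2 + 5/1 = 7.50000.

7.5000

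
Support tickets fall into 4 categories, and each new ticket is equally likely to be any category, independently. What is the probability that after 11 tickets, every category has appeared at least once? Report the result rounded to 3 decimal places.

By inclusion–exclusion over which categories are missing,
P(all seen) = Σ_{j=0}^{4} (-1)^j C(4,j)((4-j)/4)^11
= 1.0000 - 0.1689 + 0.0029 - 0.0000 + 0.0000
= 0.8340.

0.834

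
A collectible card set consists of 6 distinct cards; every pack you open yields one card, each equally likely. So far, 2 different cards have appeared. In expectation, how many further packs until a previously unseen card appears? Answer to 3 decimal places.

1.500

Each pack yields a new card with probability (6-2)/6 = 4/6, so the wait is geometric with mean 6/4.
E = 6/4 = 1.5000.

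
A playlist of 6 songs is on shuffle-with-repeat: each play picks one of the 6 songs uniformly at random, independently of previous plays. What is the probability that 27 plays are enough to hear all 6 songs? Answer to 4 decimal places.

0.9566

By inclusion–exclusion over which songs are missing,
P(all seen) = Σ_{j=0}^{6} (-1)^j C(6,j)((6-j)/6)^27
= 1.00000 - 0.04368 + 0.00026 - 0.00000 + 0.00000 - 0.00000 + 0.00000
= 0.95659.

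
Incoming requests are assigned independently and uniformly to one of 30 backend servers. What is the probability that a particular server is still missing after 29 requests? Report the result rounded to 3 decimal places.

0.374

Each request misses the fixed server with probability (30-1)/30 = 29/30, independently.
P(still missing after 29) = (29/30)^29 = 0.3741.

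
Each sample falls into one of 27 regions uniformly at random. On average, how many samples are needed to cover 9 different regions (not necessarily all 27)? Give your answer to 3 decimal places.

With k distinct regions already seen, the next new one arrives after an expected 27/(27-k) samples.
Sum over k = 0,...,8: E = 27/27 + 27/26 + 27/25 + ... + 27/20 + 27/19 = 10.7014.

10.701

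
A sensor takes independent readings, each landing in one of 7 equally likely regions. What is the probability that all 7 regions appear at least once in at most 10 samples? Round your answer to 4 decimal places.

Let A_i be the event that region i is missing after 10 samples. By inclusion–exclusion on the A_i,
P(all seen) = Σ_{j=0}^{7} (-1)^j C(7,j)((7-j)/7)^10
= 1.00000 - 1.49841 + 0.72600 - 0.12992 + 0.00732 - 0.00008 + 0.00000 - 0.00000
= 0.10491.

0.1049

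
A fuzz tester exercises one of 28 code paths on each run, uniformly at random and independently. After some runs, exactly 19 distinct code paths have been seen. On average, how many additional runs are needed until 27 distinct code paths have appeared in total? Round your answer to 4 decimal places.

51.2111

The wait to go from k to k+1 distinct code paths is geometric with mean 28/(28-k).
Sum over k = 19,...,26: E = 28/9 + 28/8 + 28/7 + ... + 28/3 + 28/2 = 51.21111.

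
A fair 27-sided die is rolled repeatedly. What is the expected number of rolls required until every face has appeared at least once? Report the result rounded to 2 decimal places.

The wait to go from k to k+1 distinct faces is geometric with mean 27/(27-k).
E[T] = 27/27 + 27/26 + 27/25 + ... + 27/2 + 27/1 = 27·H_{27}.
H_{27} = 3.891, so E[T] = 105.069.

105.07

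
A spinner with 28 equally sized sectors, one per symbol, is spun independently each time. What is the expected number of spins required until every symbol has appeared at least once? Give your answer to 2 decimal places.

109.96

Split into phases: going from k distinct to k+1 distinct takes on average 28/(28-k) spins.
E[T] = 28/28 + 28/27 + 28/26 + ... + 28/2 + 28/1 = 28·H_{28}.
H_{28} = 3.927, so E[T] = 109.961.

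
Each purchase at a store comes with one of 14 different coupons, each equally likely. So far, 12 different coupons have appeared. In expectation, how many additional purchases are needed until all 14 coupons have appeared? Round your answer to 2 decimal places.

21.00

From k distinct to k+1 distinct takes on average 14/(14-k) purchases.
Sum over k = 12,...,13: E = 14/2 + 14/1 = 21.000.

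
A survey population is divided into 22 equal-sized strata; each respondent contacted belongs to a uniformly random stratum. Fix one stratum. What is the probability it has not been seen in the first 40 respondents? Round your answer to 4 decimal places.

On each respondent the fixed stratum fails to appear with probability 21/22.
P(still missing after 40) = (21/22)^40 = 0.15555.

0.1555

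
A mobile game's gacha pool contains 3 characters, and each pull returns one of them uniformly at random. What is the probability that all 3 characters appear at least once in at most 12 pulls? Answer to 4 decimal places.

Let A_i be the event that character i is missing after 12 pulls. By inclusion–exclusion on the A_i,
P(all seen) = Σ_{j=0}^{3} (-1)^j C(3,j)((3-j)/3)^12
= 1.00000 - 0.02312 + 0.00001 - 0.00000
= 0.97688.

0.9769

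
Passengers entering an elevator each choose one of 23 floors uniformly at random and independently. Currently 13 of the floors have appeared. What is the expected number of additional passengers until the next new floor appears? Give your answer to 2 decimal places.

Each passenger yields a new floor with probability (23-13)/23 = 10/23, so the wait is geometric with mean 23/10.
E = 23/10 = 2.300.

2.30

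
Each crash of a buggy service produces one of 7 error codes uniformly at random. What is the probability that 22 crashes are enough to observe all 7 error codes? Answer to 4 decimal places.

By inclusion–exclusion over which error codes are missing,
P(all seen) = Σ_{j=0}^{7} (-1)^j C(7,j)((7-j)/7)^22
= 1.00000 - 0.23565 + 0.01281 - 0.00016 + 0.00000 - 0.00000 + 0.00000 - 0.00000
= 0.77700.

0.7770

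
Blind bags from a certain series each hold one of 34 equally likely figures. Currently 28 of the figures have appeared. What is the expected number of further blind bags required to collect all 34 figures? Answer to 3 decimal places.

83.300

The wait to go from k to k+1 distinct figures is geometric with mean 34/(34-k).
Sum over k = 28,...,33: E = 34/6 + 34/5 + 34/4 + 34/3 + 34/2 + 34/1 = 83.3000.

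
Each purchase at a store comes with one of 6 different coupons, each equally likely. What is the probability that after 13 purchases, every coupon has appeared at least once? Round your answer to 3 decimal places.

0.514

Let A_i be the event that coupon i is missing after 13 purchases. By inclusion–exclusion on the A_i,
P(all seen) = Σ_{j=0}^{6} (-1)^j C(6,j)((6-j)/6)^13
= 1.0000 - 0.5608 + 0.0771 - 0.0024 + 0.0000 - 0.0000 + 0.0000
= 0.5139.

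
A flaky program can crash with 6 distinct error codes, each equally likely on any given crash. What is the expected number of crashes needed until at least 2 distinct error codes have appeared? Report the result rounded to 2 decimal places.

Going from k to k+1 distinct takes a geometric number of crashes with mean 6/(6-k).
Sum over k = 0,...,1: E = 6/6 + 6/5 = 2.200.

2.20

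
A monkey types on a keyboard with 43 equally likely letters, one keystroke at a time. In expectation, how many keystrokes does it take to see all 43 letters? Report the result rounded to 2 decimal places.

After k distinct letters have appeared, the next keystroke gives a new one with probability (43-k)/43, so the expected wait for the (k+1)-th is 43/(43-k).
E[T] = 43/43 + 43/42 + 43/41 + ... + 43/2 + 43/1 = 43·H_{43}.
H_{43} = 4.350, so E[T] = 187.050.

187.05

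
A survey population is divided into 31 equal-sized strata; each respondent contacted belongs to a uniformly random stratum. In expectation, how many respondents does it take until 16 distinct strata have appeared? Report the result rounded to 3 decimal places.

21.980

Going from k to k+1 distinct takes a geometric number of respondents with mean 31/(31-k).
Sum over k = 0,...,15: E = 31/31 + 31/30 + 31/29 + ... + 31/17 + 31/16 = 21.9795.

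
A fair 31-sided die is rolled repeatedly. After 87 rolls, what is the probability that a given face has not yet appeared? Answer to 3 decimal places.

0.058

On each roll the fixed face fails to appear with probability 30/31.
P(still missing after 87) = (30/31)^87 = 0.0577.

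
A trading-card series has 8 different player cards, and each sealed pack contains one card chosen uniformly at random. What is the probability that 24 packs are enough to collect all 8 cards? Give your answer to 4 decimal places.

0.7028

Let A_i be the event that card i is missing after 24 packs. By inclusion–exclusion on the A_i,
P(all seen) = Σ_{j=0}^{8} (-1)^j C(8,j)((8-j)/8)^24
= 1.00000 - 0.32455 + 0.02809 - 0.00071 + 0.00000 - 0.00000 + 0.00000 - 0.00000 + 0.00000
= 0.70284.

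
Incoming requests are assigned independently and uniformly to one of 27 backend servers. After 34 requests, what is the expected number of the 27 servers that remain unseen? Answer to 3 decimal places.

7.483

For each server, P(unseen after 34) = (26/27)^34 = 0.2772.
By linearity of expectation, E[unseen] = 27·(26/27)^34 = 7.4832.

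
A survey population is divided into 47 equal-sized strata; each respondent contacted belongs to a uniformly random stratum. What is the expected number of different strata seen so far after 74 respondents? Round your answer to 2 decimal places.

For each stratum, P(seen in 74 respondents) = 1 - (46/47)^74 = 0.796.
By linearity of expectation, E[distinct seen] = 47·(1 - (46/47)^74) = 37.429.

37.43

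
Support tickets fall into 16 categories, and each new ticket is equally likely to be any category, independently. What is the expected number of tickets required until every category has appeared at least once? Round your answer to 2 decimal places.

54.09

The wait to go from k to k+1 distinct categories is geometric with mean 16/(16-k).
E[T] = 16/16 + 16/15 + 16/14 + ... + 16/2 + 16/1 = 16·H_{16}.
H_{16} = 3.381, so E[T] = 54.092.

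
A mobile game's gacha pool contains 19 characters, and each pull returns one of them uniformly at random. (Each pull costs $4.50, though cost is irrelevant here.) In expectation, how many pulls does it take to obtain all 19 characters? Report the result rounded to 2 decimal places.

67.41

Split into phases: going from k distinct to k+1 distinct takes on average 19/(19-k) pulls.
E[T] = 19/19 + 19/18 + 19/17 + ... + 19/2 + 19/1 = 19·H_{19}.
H_{19} = 3.548, so E[T] = 67.407.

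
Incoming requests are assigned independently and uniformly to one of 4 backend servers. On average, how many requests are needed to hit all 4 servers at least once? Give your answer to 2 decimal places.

After k distinct servers have appeared, the next request gives a new one with probability (4-k)/4, so the expected wait for the (k+1)-th is 4/(4-k).
E[T] = 4/4 + 4/3 + 4/2 + 4/1 = 4·H_{4}.
H_{4} = 2.083, so E[T] = 8.333.

8.33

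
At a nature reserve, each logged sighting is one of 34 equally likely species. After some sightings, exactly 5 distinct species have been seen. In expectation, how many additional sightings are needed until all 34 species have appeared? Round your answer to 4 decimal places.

From k distinct to k+1 distinct takes on average 34/(34-k) sightings.
Sum over k = 5,...,33: E = 34/29 + 34/28 + 34/27 + ... + 34/2 + 34/1 = 134.69623.

134.6962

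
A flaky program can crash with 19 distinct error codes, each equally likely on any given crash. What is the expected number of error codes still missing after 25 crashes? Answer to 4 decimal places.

For each error code, P(unseen after 25) = (18/19)^25 = 0.25880.
By linearity of expectation, E[unseen] = 19·(18/19)^25 = 4.91729.

4.9173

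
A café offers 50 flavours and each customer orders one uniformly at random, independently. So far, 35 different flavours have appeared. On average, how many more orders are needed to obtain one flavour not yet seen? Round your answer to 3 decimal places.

Each order yields a new flavour with probability (50-35)/50 = 15/50, so the wait is geometric with mean 50/15.
E = 50/15 = 3.3333.

3.333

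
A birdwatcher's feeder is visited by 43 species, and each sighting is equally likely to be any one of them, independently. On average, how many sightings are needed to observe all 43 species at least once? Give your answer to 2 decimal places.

187.05

Split into phases: going from k distinct to k+1 distinct takes on average 43/(43-k) sightings.
E[T] = 43/43 + 43/42 + 43/41 + ... + 43/2 + 43/1 = 43·H_{43}.
H_{43} = 4.350, so E[T] = 187.050.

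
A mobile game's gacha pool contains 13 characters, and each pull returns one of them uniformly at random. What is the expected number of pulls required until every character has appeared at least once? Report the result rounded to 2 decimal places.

Split into phases: going from k distinct to k+1 distinct takes on average 13/(13-k) pulls.
E[T] = 13/13 + 13/12 + 13/11 + ... + 13/2 + 13/1 = 13·H_{13}.
H_{13} = 3.180, so E[T] = 41.342.

41.34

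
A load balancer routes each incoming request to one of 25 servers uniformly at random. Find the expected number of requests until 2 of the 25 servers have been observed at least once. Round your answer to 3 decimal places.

2.042

With k distinct servers already seen, the next new one arrives after an expected 25/(25-k) requests.
Sum over k = 0,...,1: E = 25/25 + 25/24 = 2.0417.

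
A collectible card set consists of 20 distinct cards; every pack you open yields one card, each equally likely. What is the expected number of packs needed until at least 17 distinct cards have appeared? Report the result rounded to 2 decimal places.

35.29

Going from k to k+1 distinct takes a geometric number of packs with mean 20/(20-k).
Sum over k = 0,...,16: E = 20/20 + 20/19 + 20/18 + ... + 20/5 + 20/4 = 35.288.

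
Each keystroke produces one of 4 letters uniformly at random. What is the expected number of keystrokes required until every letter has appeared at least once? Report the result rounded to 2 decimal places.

After k distinct letters have appeared, the next keystroke gives a new one with probability (4-k)/4, so the expected wait for the (k+1)-th is 4/(4-k).
E[T] = 4/4 + 4/3 + 4/2 + 4/1 = 4·H_{4}.
H_{4} = 2.083, so E[T] = 8.333.

8.33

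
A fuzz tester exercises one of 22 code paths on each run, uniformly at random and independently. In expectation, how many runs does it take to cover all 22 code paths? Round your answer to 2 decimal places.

81.20

The wait to go from k to k+1 distinct code paths is geometric with mean 22/(22-k).
E[T] = 22/22 + 22/21 + 22/20 + ... + 22/2 + 22/1 = 22·H_{22}.
H_{22} = 3.691, so E[T] = 81.198.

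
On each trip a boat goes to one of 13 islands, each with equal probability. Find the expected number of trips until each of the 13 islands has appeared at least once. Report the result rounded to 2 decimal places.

41.34

After k distinct islands have appeared, the next trip gives a new one with probability (13-k)/13, so the expected wait for the (k+1)-th is 13/(13-k).
E[T] = 13/13 + 13/12 + 13/11 + ... + 13/2 + 13/1 = 13·H_{13}.
H_{13} = 3.180, so E[T] = 41.342.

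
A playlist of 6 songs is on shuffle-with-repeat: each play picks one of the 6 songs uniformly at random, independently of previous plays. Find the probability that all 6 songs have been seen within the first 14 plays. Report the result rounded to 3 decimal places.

Let A_i be the event that song i is missing after 14 plays. By inclusion–exclusion on the A_i,
P(all seen) = Σ_{j=0}^{6} (-1)^j C(6,j)((6-j)/6)^14
= 1.0000 - 0.4673 + 0.0514 - 0.0012 + 0.0000 - 0.0000 + 0.0000
= 0.5828.

0.583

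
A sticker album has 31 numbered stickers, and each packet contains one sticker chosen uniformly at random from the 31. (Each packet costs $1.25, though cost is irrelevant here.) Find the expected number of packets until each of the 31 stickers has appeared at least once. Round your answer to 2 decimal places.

The wait to go from k to k+1 distinct stickers is geometric with mean 31/(31-k).
E[T] = 31/31 + 31/30 + 31/29 + ... + 31/2 + 31/1 = 31·H_{31}.
H_{31} = 4.027, so E[T] = 124.845.

124.84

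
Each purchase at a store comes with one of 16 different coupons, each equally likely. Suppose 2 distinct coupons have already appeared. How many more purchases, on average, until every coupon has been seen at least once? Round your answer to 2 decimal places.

52.02

From k distinct to k+1 distinct takes on average 16/(16-k) purchases.
Sum over k = 2,...,15: E = 16/14 + 16/13 + 16/12 + ... + 16/2 + 16/1 = 52.025.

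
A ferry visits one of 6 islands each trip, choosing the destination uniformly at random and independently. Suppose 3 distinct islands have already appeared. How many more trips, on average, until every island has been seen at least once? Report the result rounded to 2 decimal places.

11.00

The wait to go from k to k+1 distinct islands is geometric with mean 6/(6-k).
Sum over k = 3,...,5: E = 6/3 + 6/2 + 6/1 = 11.000.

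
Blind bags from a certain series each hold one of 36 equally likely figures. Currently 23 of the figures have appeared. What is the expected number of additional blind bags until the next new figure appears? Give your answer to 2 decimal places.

2.77

The number of blind bags until the next new figure is geometric with success probability 13/36, so its mean is 36/13.
E = 36/13 = 2.769.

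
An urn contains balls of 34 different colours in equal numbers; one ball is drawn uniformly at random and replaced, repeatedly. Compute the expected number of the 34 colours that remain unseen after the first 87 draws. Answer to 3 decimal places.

For each colour, P(unseen after 87) = (33/34)^87 = 0.0745.
By linearity of expectation, E[unseen] = 34·(33/34)^87 = 2.5324.

2.532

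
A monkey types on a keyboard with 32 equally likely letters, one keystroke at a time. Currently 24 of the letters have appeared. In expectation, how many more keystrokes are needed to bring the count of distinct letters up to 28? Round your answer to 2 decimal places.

The wait to go from k to k+1 distinct letters is geometric with mean 32/(32-k).
Sum over k = 24,...,27: E = 32/8 + 32/7 + 32/6 + 32/5 = 20.305.

20.30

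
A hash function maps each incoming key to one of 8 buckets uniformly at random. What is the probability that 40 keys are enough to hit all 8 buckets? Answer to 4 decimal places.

By inclusion–exclusion over which buckets are missing,
P(all seen) = Σ_{j=0}^{8} (-1)^j C(8,j)((8-j)/8)^40
= 1.00000 - 0.03832 + 0.00028 - 0.00000 + 0.00000 - 0.00000 + 0.00000 - 0.00000 + 0.00000
= 0.96196.

0.9620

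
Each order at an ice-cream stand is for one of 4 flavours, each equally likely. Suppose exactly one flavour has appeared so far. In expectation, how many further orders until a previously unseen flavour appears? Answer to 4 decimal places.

1.3333

The number of orders until the next new flavour is geometric with success probability 3/4, so its mean is 4/3.
E = 4/3 = 1.33333.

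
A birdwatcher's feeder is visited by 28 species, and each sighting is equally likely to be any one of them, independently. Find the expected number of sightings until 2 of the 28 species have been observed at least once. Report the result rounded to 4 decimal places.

2.0370

Going from k to k+1 distinct takes a geometric number of sightings with mean 28/(28-k).
Sum over k = 0,...,1: E = 28/28 + 28/27 = 2.03704.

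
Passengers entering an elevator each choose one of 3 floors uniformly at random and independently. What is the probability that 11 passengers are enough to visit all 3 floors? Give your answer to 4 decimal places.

Let A_i be the event that floor i is missing after 11 passengers. By inclusion–exclusion on the A_i,
P(all seen) = Σ_{j=0}^{3} (-1)^j C(3,j)((3-j)/3)^11
= 1.00000 - 0.03468 + 0.00002 - 0.00000
= 0.96533.

0.9653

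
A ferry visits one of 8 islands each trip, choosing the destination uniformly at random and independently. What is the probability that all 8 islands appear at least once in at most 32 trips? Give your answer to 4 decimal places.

By inclusion–exclusion over which islands are missing,
P(all seen) = Σ_{j=0}^{8} (-1)^j C(8,j)((8-j)/8)^32
= 1.00000 - 0.11152 + 0.00281 - 0.00002 + 0.00000 - 0.00000 + 0.00000 - 0.00000 + 0.00000
= 0.89128.

0.8913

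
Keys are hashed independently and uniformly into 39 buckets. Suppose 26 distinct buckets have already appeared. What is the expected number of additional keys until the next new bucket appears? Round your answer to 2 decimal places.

3.00

The number of keys until the next new bucket is geometric with success probability 13/39, so its mean is 39/13.
E = 39/13 = 3.000.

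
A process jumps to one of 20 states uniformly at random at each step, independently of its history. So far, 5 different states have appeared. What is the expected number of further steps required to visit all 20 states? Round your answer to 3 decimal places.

66.365

The wait to go from k to k+1 distinct states is geometric with mean 20/(20-k).
Sum over k = 5,...,19: E = 20/15 + 20/14 + 20/13 + ... + 20/2 + 20/1 = 66.3646.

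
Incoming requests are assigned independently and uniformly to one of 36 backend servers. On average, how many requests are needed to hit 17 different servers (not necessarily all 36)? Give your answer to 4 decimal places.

22.5655

Going from k to k+1 distinct takes a geometric number of requests with mean 36/(36-k).
Sum over k = 0,...,16: E = 36/36 + 36/35 + 36/34 + ... + 36/21 + 36/20 = 22.56550.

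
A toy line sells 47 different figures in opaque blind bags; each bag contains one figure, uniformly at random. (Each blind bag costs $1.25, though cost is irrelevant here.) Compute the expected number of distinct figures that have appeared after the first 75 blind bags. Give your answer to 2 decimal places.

For each figure, P(seen in 75 blind bags) = 1 - (46/47)^75 = 0.801.
By linearity of expectation, E[distinct seen] = 47·(1 - (46/47)^75) = 37.633.

37.63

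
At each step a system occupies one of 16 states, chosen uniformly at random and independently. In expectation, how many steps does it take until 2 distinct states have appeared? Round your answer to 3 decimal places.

With k distinct states already seen, the next new one arrives after an expected 16/(16-k) steps.
Sum over k = 0,...,1: E = 16/16 + 16/15 = 2.0667.

2.067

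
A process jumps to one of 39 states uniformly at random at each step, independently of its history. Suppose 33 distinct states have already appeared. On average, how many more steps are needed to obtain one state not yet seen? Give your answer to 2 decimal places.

The number of steps until the next new state is geometric with success probability 6/39, so its mean is 39/6.
E = 39/6 = 6.500.

6.50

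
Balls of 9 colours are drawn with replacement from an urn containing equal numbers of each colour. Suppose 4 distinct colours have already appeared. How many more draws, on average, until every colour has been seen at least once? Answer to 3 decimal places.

20.550

With k distinct colours already seen, the next new one takes an expected 9/(9-k) draws.
Sum over k = 4,...,8: E = 9/5 + 9/4 + 9/3 + 9/2 + 9/1 = 20.5500.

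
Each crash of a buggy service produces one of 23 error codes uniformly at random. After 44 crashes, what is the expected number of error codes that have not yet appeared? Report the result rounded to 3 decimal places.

For each error code, P(unseen after 44) = (22/23)^44 = 0.1414.
By linearity of expectation, E[unseen] = 23·(22/23)^44 = 3.2531.

3.253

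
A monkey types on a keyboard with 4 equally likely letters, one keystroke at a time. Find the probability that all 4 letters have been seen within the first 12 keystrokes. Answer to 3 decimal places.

By inclusion–exclusion over which letters are missing,
P(all seen) = Σ_{j=0}^{4} (-1)^j C(4,j)((4-j)/4)^12
= 1.0000 - 0.1267 + 0.0015 - 0.0000 + 0.0000
= 0.8748.

0.875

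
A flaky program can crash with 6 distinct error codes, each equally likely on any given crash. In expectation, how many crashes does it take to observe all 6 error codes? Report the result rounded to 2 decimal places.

14.70

The wait to go from k to k+1 distinct error codes is geometric with mean 6/(6-k).
E[T] = 6/6 + 6/5 + 6/4 + 6/3 + 6/2 + 6/1 = 6·H_{6}.
H_{6} = 2.450, so E[T] = 14.700.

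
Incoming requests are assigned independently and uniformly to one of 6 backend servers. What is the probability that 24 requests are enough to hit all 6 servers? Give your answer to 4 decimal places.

By inclusion–exclusion over which servers are missing,
P(all seen) = Σ_{j=0}^{6} (-1)^j C(6,j)((6-j)/6)^24
= 1.00000 - 0.07547 + 0.00089 - 0.00000 + 0.00000 - 0.00000 + 0.00000
= 0.92542.

0.9254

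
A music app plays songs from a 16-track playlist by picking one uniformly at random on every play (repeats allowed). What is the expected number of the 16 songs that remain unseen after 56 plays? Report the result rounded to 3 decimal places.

For each song, P(unseen after 56) = (15/16)^56 = 0.0269.
By linearity of expectation, E[unseen] = 16·(15/16)^56 = 0.4310.

0.431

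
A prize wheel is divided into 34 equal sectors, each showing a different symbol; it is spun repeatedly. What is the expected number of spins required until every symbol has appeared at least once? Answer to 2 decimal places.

Split into phases: going from k distinct to k+1 distinct takes on average 34/(34-k) spins.
E[T] = 34/34 + 34/33 + 34/32 + ... + 34/2 + 34/1 = 34·H_{34}.
H_{34} = 4.118, so E[T] = 140.019.

140.02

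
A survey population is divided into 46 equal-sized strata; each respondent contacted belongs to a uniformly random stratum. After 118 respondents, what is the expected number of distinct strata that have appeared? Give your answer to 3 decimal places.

For each stratum, P(seen in 118 respondents) = 1 - (45/46)^118 = 0.9252.
By linearity of expectation, E[distinct seen] = 46·(1 - (45/46)^118) = 42.5612.

42.561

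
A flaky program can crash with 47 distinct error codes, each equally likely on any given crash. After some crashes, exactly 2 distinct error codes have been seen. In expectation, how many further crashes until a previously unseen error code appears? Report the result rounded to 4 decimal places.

1.0444

The number of crashes until the next new error code is geometric with success probability 45/47, so its mean is 47/45.
E = 47/45 = 1.04444.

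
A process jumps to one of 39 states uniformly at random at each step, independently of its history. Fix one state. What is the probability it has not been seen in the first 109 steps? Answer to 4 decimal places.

On each step the fixed state fails to appear with probability 38/39.
P(still missing after 109) = (38/39)^109 = 0.05893.

0.0589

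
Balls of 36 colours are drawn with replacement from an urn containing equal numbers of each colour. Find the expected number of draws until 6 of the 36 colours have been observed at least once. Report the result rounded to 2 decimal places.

With k distinct colours already seen, the next new one arrives after an expected 36/(36-k) draws.
Sum over k = 0,...,5: E = 36/36 + 36/35 + 36/34 + 36/33 + 36/32 + 36/31 = 6.465.

6.46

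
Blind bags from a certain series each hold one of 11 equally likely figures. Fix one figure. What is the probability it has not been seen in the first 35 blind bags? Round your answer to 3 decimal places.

Each blind bag misses the fixed figure with probability (11-1)/11 = 10/11, independently.
P(still missing after 35) = (10/11)^35 = 0.0356.

0.036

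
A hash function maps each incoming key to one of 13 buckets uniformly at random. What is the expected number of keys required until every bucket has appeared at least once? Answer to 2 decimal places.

After k distinct buckets have appeared, the next key gives a new one with probability (13-k)/13, so the expected wait for the (k+1)-th is 13/(13-k).
E[T] = 13/13 + 13/12 + 13/11 + ... + 13/2 + 13/1 = 13·H_{13}.
H_{13} = 3.180, so E[T] = 41.342.

41.34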